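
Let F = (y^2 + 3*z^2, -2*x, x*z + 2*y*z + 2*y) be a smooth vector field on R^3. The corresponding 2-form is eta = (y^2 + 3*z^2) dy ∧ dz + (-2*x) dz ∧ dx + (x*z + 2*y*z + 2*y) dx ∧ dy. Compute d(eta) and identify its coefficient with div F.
d(eta) = (x + 2*y) dx ∧ dy ∧ dz; div F = x + 2*y

For a 2-form in R^3 of the form above, applying d gives a 3-form with coefficient ∂P/∂x + ∂Q/∂y + ∂R/∂z:
  ∂P/∂x = 0
  ∂Q/∂y = 0
  ∂R/∂z = x + 2*y
Sum = x + 2*y, which is exactly div F.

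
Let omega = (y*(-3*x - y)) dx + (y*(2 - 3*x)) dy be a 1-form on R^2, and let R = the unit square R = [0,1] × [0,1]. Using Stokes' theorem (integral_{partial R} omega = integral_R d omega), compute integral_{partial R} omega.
integral_(partial R) omega = 1

Stokes: integral_partial_R omega = integral_R d omega with d omega = (∂Q/∂x - ∂P/∂y) dx ∧ dy.
  ∂Q/∂x = -3*y
  ∂P/∂y = -3*x - 2*y
  integrand = ∂Q/∂x - ∂P/∂y = 3*x - y.
Integrating over R: integral_0^1 integral_0^1 (3*x - y) dx dy = 1.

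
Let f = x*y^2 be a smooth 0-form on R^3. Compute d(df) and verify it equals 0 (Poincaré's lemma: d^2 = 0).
d(df) = 0

Step 1: df = sum_i (∂f/∂x_i) dx_i = (y^2) dx + (2*x*y) dy + (0) dz.
Step 2: Apply d again. Using the 1-form formula, the coefficient of dx ∧ dy in d(df) is ∂^2 f/∂x ∂y - ∂^2 f/∂y ∂x = (2*y) - (2*y) = 0 (equality of mixed partials for smooth f).
Similarly for dx ∧ dz and dy ∧ dz — all coefficients vanish. So d(df) = 0.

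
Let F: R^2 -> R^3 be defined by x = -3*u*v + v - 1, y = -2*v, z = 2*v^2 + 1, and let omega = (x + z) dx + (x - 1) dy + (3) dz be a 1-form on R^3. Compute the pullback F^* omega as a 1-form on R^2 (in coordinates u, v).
F^* omega = (v^2*(9*u - 6*v - 3)) du + (9*u^2*v - 6*u*v^2 + 2*v^2 + 11*v + 4) dv

Using F^*(f dg) = (f ∘ F) d(g ∘ F), substitute each coordinate x_i by F_i(u, v) in f_i, and replace dx_i by d F_i = (∂F_i/∂u) du + (∂F_i/∂v) dv.
  For the x component: f_1(F) = v*(-3*u + 2*v + 1); d F_1 = (-3*v) du + (1 - 3*u) dv
  For the y component: f_2(F) = -3*u*v + v - 2; d F_2 = (0) du + (-2) dv
  For the z component: f_3(F) = 3; d F_3 = (0) du + (4*v) dv
Combining and collecting du, dv coefficients:
  coeff of du: v^2*(9*u - 6*v - 3)
  coeff of dv: 9*u^2*v - 6*u*v^2 + 2*v^2 + 11*v + 4
F^* omega = (v^2*(9*u - 6*v - 3)) du + (9*u^2*v - 6*u*v^2 + 2*v^2 + 11*v + 4) dv.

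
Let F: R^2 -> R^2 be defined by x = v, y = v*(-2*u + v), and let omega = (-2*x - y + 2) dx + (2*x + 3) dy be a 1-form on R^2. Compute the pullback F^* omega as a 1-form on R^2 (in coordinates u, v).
F^* omega = (2*v*(-2*v - 3)) du + (-2*u*v - 6*u + 3*v^2 + 4*v + 2) dv

Using F^*(f dg) = (f ∘ F) d(g ∘ F), substitute each coordinate x_i by F_i(u, v) in f_i, and replace dx_i by d F_i = (∂F_i/∂u) du + (∂F_i/∂v) dv.
  For the x component: f_1(F) = 2*u*v - v^2 - 2*v + 2; d F_1 = (0) du + (1) dv
  For the y component: f_2(F) = 2*v + 3; d F_2 = (-2*v) du + (-2*u + 2*v) dv
Combining and collecting du, dv coefficients:
  coeff of du: 2*v*(-2*v - 3)
  coeff of dv: -2*u*v - 6*u + 3*v^2 + 4*v + 2
F^* omega = (2*v*(-2*v - 3)) du + (-2*u*v - 6*u + 3*v^2 + 4*v + 2) dv.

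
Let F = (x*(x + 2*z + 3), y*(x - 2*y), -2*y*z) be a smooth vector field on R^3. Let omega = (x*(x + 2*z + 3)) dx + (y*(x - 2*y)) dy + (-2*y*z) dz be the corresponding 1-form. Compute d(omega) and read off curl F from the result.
d(omega) = (-2*z) dy ∧ dz + (2*x) dz ∧ dx + (y) dx ∧ dy; curl F = (-2*z, 2*x, y)

d omega = sum_{i<j} (∂f_j/∂x_i - ∂f_i/∂x_j) dx_i ∧ dx_j. Under the identification (dy ∧ dz, dz ∧ dx, dx ∧ dy) ↔ (e_x, e_y, e_z), the coefficients are exactly the components of curl F. Compute:
  ∂R/∂y - ∂Q/∂z = (-2*z) - (0) = -2*z
  ∂P/∂z - ∂R/∂x = (2*x) - (0) = 2*x
  ∂Q/∂x - ∂P/∂y = (y) - (0) = y.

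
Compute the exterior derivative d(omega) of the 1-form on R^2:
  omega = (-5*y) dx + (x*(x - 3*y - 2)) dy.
d(omega) = (2*x - 3*y + 3) dx ∧ dy

For a 1-form omega = sum_i f_i dx_i, the exterior derivative is
  d(omega) = sum_{i < j} (∂f_j/∂x_i - ∂f_i/∂x_j) dx_i ∧ dx_j.
  coefficient of dx ∧ dy: ∂f_2/∂x - ∂f_1/∂y = ∂(x*(x - 3*y - 2))/∂x - ∂(-5*y)/∂y = 2*x - 3*y + 3
Assembling: d(omega) = (2*x - 3*y + 3) dx ∧ dy.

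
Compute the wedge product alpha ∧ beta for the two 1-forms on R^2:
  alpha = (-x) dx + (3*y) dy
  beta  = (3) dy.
alpha ∧ beta = (-3*x) dx ∧ dy

Distribute the wedge, using dx_i ∧ dx_j = -dx_j ∧ dx_i and dx_i ∧ dx_i = 0. For each pair (i, j) with i < j, the coefficient of dx_i ∧ dx_j in alpha ∧ beta is (alpha_i * beta_j - alpha_j * beta_i). Collecting: alpha ∧ beta = (-3*x) dx ∧ dy.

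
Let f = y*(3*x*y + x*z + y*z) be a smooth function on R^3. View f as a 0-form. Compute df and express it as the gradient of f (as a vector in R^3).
df = (y*(3*y + z)) dx + (6*x*y + x*z + 2*y*z) dy + (y*(x + y)) dz; grad f = (y*(3*y + z), 6*x*y + x*z + 2*y*z, y*(x + y))

For a 0-form f, d f = (∂f/∂x) dx + (∂f/∂y) dy + (∂f/∂z) dz. The components of the vector representation are exactly the entries of grad f in Cartesian coordinates:
  ∂f/∂x = y*(3*y + z)
  ∂f/∂y = 6*x*y + x*z + 2*y*z
  ∂f/∂z = y*(x + y).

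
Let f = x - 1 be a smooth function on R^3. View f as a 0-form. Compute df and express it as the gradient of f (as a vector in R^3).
df = (1) dx + (0) dy + (0) dz; grad f = (1, 0, 0)

For a 0-form f, d f = (∂f/∂x) dx + (∂f/∂y) dy + (∂f/∂z) dz. The components of the vector representation are exactly the entries of grad f in Cartesian coordinates:
  ∂f/∂x = 1
  ∂f/∂y = 0
  ∂f/∂z = 0.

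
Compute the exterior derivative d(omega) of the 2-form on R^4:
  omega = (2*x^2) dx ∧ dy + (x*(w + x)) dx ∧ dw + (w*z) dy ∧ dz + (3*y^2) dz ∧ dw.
d(omega) = (6*y + z) dy ∧ dz ∧ dw

For a 2-form omega = sum_{i<j} g_{ij} dx_i ∧ dx_j, the exterior derivative is
  d(omega) = sum_{i<j} d(g_{ij}) ∧ dx_i ∧ dx_j = sum_{i<j, k} (∂g_{ij}/∂x_k) dx_k ∧ dx_i ∧ dx_j.
Expand each term, using dx_k ∧ dx_i ∧ dx_j = sgn(permutation) dx_{(a)} ∧ dx_{(b)} ∧ dx_{(c)} with (a < b < c) sorted:
  d(w*z) includes (∂/∂w)(w*z) dw = (z) dw, which multiplied by dy ∧ dz gives (z) dy ∧ dz ∧ dw
  d(3*y^2) includes (∂/∂y)(3*y^2) dy = (6*y) dy, which multiplied by dz ∧ dw gives (6*y) dy ∧ dz ∧ dw
Collecting like 3-forms: d(omega) = (6*y + z) dy ∧ dz ∧ dw.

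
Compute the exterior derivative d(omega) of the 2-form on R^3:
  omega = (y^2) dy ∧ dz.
d(omega) = 0

For a 2-form omega = sum_{i<j} g_{ij} dx_i ∧ dx_j, the exterior derivative is
  d(omega) = sum_{i<j} d(g_{ij}) ∧ dx_i ∧ dx_j = sum_{i<j, k} (∂g_{ij}/∂x_k) dx_k ∧ dx_i ∧ dx_j.
Expand each term, using dx_k ∧ dx_i ∧ dx_j = sgn(permutation) dx_{(a)} ∧ dx_{(b)} ∧ dx_{(c)} with (a < b < c) sorted:

Collecting like 3-forms: d(omega) = 0.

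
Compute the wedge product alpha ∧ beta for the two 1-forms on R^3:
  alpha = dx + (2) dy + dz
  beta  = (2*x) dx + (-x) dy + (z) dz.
alpha ∧ beta = (-5*x) dx ∧ dy + (-2*x + z) dx ∧ dz + (x + 2*z) dy ∧ dz

Distribute the wedge, using dx_i ∧ dx_j = -dx_j ∧ dx_i and dx_i ∧ dx_i = 0. For each pair (i, j) with i < j, the coefficient of dx_i ∧ dx_j in alpha ∧ beta is (alpha_i * beta_j - alpha_j * beta_i). Collecting: alpha ∧ beta = (-5*x) dx ∧ dy + (-2*x + z) dx ∧ dz + (x + 2*z) dy ∧ dz.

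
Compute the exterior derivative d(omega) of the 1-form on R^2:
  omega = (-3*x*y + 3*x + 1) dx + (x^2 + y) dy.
d(omega) = (5*x) dx ∧ dy

For a 1-form omega = sum_i f_i dx_i, the exterior derivative is
  d(omega) = sum_{i < j} (∂f_j/∂x_i - ∂f_i/∂x_j) dx_i ∧ dx_j.
  coefficient of dx ∧ dy: ∂f_2/∂x - ∂f_1/∂y = ∂(x^2 + y)/∂x - ∂(-3*x*y + 3*x + 1)/∂y = 5*x
Assembling: d(omega) = (5*x) dx ∧ dy.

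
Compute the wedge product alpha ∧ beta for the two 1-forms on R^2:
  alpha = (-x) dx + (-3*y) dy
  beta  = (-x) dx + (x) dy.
alpha ∧ beta = (-x*(x + 3*y)) dx ∧ dy

Distribute the wedge, using dx_i ∧ dx_j = -dx_j ∧ dx_i and dx_i ∧ dx_i = 0. For each pair (i, j) with i < j, the coefficient of dx_i ∧ dx_j in alpha ∧ beta is (alpha_i * beta_j - alpha_j * beta_i). Collecting: alpha ∧ beta = (-x*(x + 3*y)) dx ∧ dy.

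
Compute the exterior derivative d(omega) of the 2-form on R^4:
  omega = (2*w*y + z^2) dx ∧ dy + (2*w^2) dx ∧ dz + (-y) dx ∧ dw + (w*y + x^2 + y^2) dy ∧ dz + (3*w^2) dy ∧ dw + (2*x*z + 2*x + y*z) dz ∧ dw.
d(omega) = (2*x + 2*z) dx ∧ dy ∧ dz + (2*y + 1) dx ∧ dy ∧ dw + (4*w + 2*z + 2) dx ∧ dz ∧ dw + (y + z) dy ∧ dz ∧ dw

For a 2-form omega = sum_{i<j} g_{ij} dx_i ∧ dx_j, the exterior derivative is
  d(omega) = sum_{i<j} d(g_{ij}) ∧ dx_i ∧ dx_j = sum_{i<j, k} (∂g_{ij}/∂x_k) dx_k ∧ dx_i ∧ dx_j.
Expand each term, using dx_k ∧ dx_i ∧ dx_j = sgn(permutation) dx_{(a)} ∧ dx_{(b)} ∧ dx_{(c)} with (a < b < c) sorted:
  d(2*w*y + z^2) includes (∂/∂z)(2*w*y + z^2) dz = (2*z) dz, which multiplied by dx ∧ dy gives (2*z) dx ∧ dy ∧ dz
  d(2*w*y + z^2) includes (∂/∂w)(2*w*y + z^2) dw = (2*y) dw, which multiplied by dx ∧ dy gives (2*y) dx ∧ dy ∧ dw
  d(2*w^2) includes (∂/∂w)(2*w^2) dw = (4*w) dw, which multiplied by dx ∧ dz gives (4*w) dx ∧ dz ∧ dw
  d(-y) includes (∂/∂y)(-y) dy = (-1) dy, which multiplied by dx ∧ dw gives (1) dx ∧ dy ∧ dw
  d(w*y + x^2 + y^2) includes (∂/∂x)(w*y + x^2 + y^2) dx = (2*x) dx, which multiplied by dy ∧ dz gives (2*x) dx ∧ dy ∧ dz
  d(w*y + x^2 + y^2) includes (∂/∂w)(w*y + x^2 + y^2) dw = (y) dw, which multiplied by dy ∧ dz gives (y) dy ∧ dz ∧ dw
  d(2*x*z + 2*x + y*z) includes (∂/∂x)(2*x*z + 2*x + y*z) dx = (2*z + 2) dx, which multiplied by dz ∧ dw gives (2*z + 2) dx ∧ dz ∧ dw
  d(2*x*z + 2*x + y*z) includes (∂/∂y)(2*x*z + 2*x + y*z) dy = (z) dy, which multiplied by dz ∧ dw gives (z) dy ∧ dz ∧ dw
Collecting like 3-forms: d(omega) = (2*x + 2*z) dx ∧ dy ∧ dz + (2*y + 1) dx ∧ dy ∧ dw + (4*w + 2*z + 2) dx ∧ dz ∧ dw + (y + z) dy ∧ dz ∧ dw.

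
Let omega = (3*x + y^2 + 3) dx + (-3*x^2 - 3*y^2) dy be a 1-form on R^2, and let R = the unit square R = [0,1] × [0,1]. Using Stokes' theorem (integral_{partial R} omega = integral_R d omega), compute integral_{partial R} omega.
integral_(partial R) omega = -4

Stokes: integral_partial_R omega = integral_R d omega with d omega = (∂Q/∂x - ∂P/∂y) dx ∧ dy.
  ∂Q/∂x = -6*x
  ∂P/∂y = 2*y
  integrand = ∂Q/∂x - ∂P/∂y = -6*x - 2*y.
Integrating over R: integral_0^1 integral_0^1 (-6*x - 2*y) dx dy = -4.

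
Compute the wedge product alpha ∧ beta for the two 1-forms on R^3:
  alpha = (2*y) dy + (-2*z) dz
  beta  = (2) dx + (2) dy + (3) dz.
alpha ∧ beta = (-4*y) dx ∧ dy + (6*y + 4*z) dy ∧ dz + (4*z) dx ∧ dz

Distribute the wedge, using dx_i ∧ dx_j = -dx_j ∧ dx_i and dx_i ∧ dx_i = 0. For each pair (i, j) with i < j, the coefficient of dx_i ∧ dx_j in alpha ∧ beta is (alpha_i * beta_j - alpha_j * beta_i). Collecting: alpha ∧ beta = (-4*y) dx ∧ dy + (6*y + 4*z) dy ∧ dz + (4*z) dx ∧ dz.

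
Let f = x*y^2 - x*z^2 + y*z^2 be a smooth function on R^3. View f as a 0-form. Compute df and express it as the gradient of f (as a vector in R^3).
df = (y^2 - z^2) dx + (2*x*y + z^2) dy + (2*z*(-x + y)) dz; grad f = (y^2 - z^2, 2*x*y + z^2, 2*z*(-x + y))

For a 0-form f, d f = (∂f/∂x) dx + (∂f/∂y) dy + (∂f/∂z) dz. The components of the vector representation are exactly the entries of grad f in Cartesian coordinates:
  ∂f/∂x = y^2 - z^2
  ∂f/∂y = 2*x*y + z^2
  ∂f/∂z = 2*z*(-x + y).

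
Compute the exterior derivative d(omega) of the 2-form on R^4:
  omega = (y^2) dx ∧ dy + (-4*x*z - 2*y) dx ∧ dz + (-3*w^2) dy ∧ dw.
d(omega) = (2) dx ∧ dy ∧ dz

For a 2-form omega = sum_{i<j} g_{ij} dx_i ∧ dx_j, the exterior derivative is
  d(omega) = sum_{i<j} d(g_{ij}) ∧ dx_i ∧ dx_j = sum_{i<j, k} (∂g_{ij}/∂x_k) dx_k ∧ dx_i ∧ dx_j.
Expand each term, using dx_k ∧ dx_i ∧ dx_j = sgn(permutation) dx_{(a)} ∧ dx_{(b)} ∧ dx_{(c)} with (a < b < c) sorted:
  d(-4*x*z - 2*y) includes (∂/∂y)(-4*x*z - 2*y) dy = (-2) dy, which multiplied by dx ∧ dz gives (2) dx ∧ dy ∧ dz
Collecting like 3-forms: d(omega) = (2) dx ∧ dy ∧ dz.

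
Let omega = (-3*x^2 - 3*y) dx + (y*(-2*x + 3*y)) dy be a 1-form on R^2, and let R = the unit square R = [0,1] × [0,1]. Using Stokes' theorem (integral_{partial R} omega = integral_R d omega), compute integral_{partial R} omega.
integral_(partial R) omega = 2

Stokes: integral_partial_R omega = integral_R d omega with d omega = (∂Q/∂x - ∂P/∂y) dx ∧ dy.
  ∂Q/∂x = -2*y
  ∂P/∂y = -3
  integrand = ∂Q/∂x - ∂P/∂y = 3 - 2*y.
Integrating over R: integral_0^1 integral_0^1 (3 - 2*y) dx dy = 2.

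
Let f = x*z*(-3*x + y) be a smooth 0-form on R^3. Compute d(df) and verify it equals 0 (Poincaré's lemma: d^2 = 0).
d(df) = 0

Step 1: df = sum_i (∂f/∂x_i) dx_i = (z*(-6*x + y)) dx + (x*z) dy + (x*(-3*x + y)) dz.
Step 2: Apply d again. Using the 1-form formula, the coefficient of dx ∧ dy in d(df) is ∂^2 f/∂x ∂y - ∂^2 f/∂y ∂x = (z) - (z) = 0 (equality of mixed partials for smooth f).
Similarly for dx ∧ dz and dy ∧ dz — all coefficients vanish. So d(df) = 0.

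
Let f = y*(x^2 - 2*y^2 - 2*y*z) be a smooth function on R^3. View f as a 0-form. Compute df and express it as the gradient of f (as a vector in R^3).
df = (2*x*y) dx + (x^2 - 6*y^2 - 4*y*z) dy + (-2*y^2) dz; grad f = (2*x*y, x^2 - 6*y^2 - 4*y*z, -2*y^2)

For a 0-form f, d f = (∂f/∂x) dx + (∂f/∂y) dy + (∂f/∂z) dz. The components of the vector representation are exactly the entries of grad f in Cartesian coordinates:
  ∂f/∂x = 2*x*y
  ∂f/∂y = x^2 - 6*y^2 - 4*y*z
  ∂f/∂z = -2*y^2.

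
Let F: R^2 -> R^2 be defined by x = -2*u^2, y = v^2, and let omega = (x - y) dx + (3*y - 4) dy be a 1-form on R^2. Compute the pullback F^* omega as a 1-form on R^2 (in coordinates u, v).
F^* omega = (4*u*(2*u^2 + v^2)) du + (6*v^3 - 8*v) dv

Using F^*(f dg) = (f ∘ F) d(g ∘ F), substitute each coordinate x_i by F_i(u, v) in f_i, and replace dx_i by d F_i = (∂F_i/∂u) du + (∂F_i/∂v) dv.
  For the x component: f_1(F) = -2*u^2 - v^2; d F_1 = (-4*u) du + (0) dv
  For the y component: f_2(F) = 3*v^2 - 4; d F_2 = (0) du + (2*v) dv
Combining and collecting du, dv coefficients:
  coeff of du: 4*u*(2*u^2 + v^2)
  coeff of dv: 6*v^3 - 8*v
F^* omega = (4*u*(2*u^2 + v^2)) du + (6*v^3 - 8*v) dv.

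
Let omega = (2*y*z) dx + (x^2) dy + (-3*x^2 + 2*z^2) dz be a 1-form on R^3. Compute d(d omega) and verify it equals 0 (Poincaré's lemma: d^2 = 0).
d(d omega) = 0

Step 1: d omega = sum_{i<j} (∂f_j/∂x_i - ∂f_i/∂x_j) dx_i ∧ dx_j:
  coeff of dx ∧ dy: 2*x - 2*z
  coeff of dx ∧ dz: -6*x - 2*y
  coeff of dy ∧ dz: 0
Step 2: Apply d again to each 2-form coefficient. The only possible 3-form in R^3 is dx ∧ dy ∧ dz, with coefficient
  ∂(coeff of dy∧dz)/∂x - ∂(coeff of dx∧dz)/∂y + ∂(coeff of dx∧dy)/∂z
  = ∂/∂x (0) - ∂/∂y (-6*x - 2*y) + ∂/∂z (2*x - 2*z).
Each of these terms simplifies to sums of mixed partials that cancel in pairs. The result is 0 (by equality of mixed partials for smooth functions — Schwarz / Clairaut).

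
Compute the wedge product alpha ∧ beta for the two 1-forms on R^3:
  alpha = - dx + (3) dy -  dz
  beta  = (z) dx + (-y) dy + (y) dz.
alpha ∧ beta = (y - 3*z) dx ∧ dy + (-y + z) dx ∧ dz + (2*y) dy ∧ dz

Distribute the wedge, using dx_i ∧ dx_j = -dx_j ∧ dx_i and dx_i ∧ dx_i = 0. For each pair (i, j) with i < j, the coefficient of dx_i ∧ dx_j in alpha ∧ beta is (alpha_i * beta_j - alpha_j * beta_i). Collecting: alpha ∧ beta = (y - 3*z) dx ∧ dy + (-y + z) dx ∧ dz + (2*y) dy ∧ dz.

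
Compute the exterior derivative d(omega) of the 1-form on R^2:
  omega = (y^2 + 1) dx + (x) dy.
d(omega) = (1 - 2*y) dx ∧ dy

For a 1-form omega = sum_i f_i dx_i, the exterior derivative is
  d(omega) = sum_{i < j} (∂f_j/∂x_i - ∂f_i/∂x_j) dx_i ∧ dx_j.
  coefficient of dx ∧ dy: ∂f_2/∂x - ∂f_1/∂y = ∂(x)/∂x - ∂(y^2 + 1)/∂y = 1 - 2*y
Assembling: d(omega) = (1 - 2*y) dx ∧ dy.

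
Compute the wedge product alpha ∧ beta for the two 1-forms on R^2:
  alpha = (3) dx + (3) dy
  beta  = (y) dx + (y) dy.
alpha ∧ beta = 0

Distribute the wedge, using dx_i ∧ dx_j = -dx_j ∧ dx_i and dx_i ∧ dx_i = 0. For each pair (i, j) with i < j, the coefficient of dx_i ∧ dx_j in alpha ∧ beta is (alpha_i * beta_j - alpha_j * beta_i). Collecting: alpha ∧ beta = 0.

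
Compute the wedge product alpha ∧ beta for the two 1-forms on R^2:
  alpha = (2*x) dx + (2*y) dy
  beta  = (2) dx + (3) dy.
alpha ∧ beta = (6*x - 4*y) dx ∧ dy

Distribute the wedge, using dx_i ∧ dx_j = -dx_j ∧ dx_i and dx_i ∧ dx_i = 0. For each pair (i, j) with i < j, the coefficient of dx_i ∧ dx_j in alpha ∧ beta is (alpha_i * beta_j - alpha_j * beta_i). Collecting: alpha ∧ beta = (6*x - 4*y) dx ∧ dy.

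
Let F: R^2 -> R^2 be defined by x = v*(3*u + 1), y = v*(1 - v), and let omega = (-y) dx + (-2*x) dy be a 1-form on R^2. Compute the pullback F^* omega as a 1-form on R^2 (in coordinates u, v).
F^* omega = (3*v^2*(v - 1)) du + (v*(15*u*v - 9*u + 5*v - 3)) dv

Using F^*(f dg) = (f ∘ F) d(g ∘ F), substitute each coordinate x_i by F_i(u, v) in f_i, and replace dx_i by d F_i = (∂F_i/∂u) du + (∂F_i/∂v) dv.
  For the x component: f_1(F) = v*(v - 1); d F_1 = (3*v) du + (3*u + 1) dv
  For the y component: f_2(F) = 2*v*(-3*u - 1); d F_2 = (0) du + (1 - 2*v) dv
Combining and collecting du, dv coefficients:
  coeff of du: 3*v^2*(v - 1)
  coeff of dv: v*(15*u*v - 9*u + 5*v - 3)
F^* omega = (3*v^2*(v - 1)) du + (v*(15*u*v - 9*u + 5*v - 3)) dv.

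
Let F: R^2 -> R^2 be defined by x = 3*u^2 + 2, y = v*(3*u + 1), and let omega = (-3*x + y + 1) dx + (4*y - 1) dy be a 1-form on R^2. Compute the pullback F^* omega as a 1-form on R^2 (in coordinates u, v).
F^* omega = (-54*u^3 + 18*u^2*v + 36*u*v^2 + 6*u*v - 30*u + 12*v^2 - 3*v) du + (36*u^2*v + 24*u*v - 3*u + 4*v - 1) dv

Using F^*(f dg) = (f ∘ F) d(g ∘ F), substitute each coordinate x_i by F_i(u, v) in f_i, and replace dx_i by d F_i = (∂F_i/∂u) du + (∂F_i/∂v) dv.
  For the x component: f_1(F) = -9*u^2 + 3*u*v + v - 5; d F_1 = (6*u) du + (0) dv
  For the y component: f_2(F) = 12*u*v + 4*v - 1; d F_2 = (3*v) du + (3*u + 1) dv
Combining and collecting du, dv coefficients:
  coeff of du: -54*u^3 + 18*u^2*v + 36*u*v^2 + 6*u*v - 30*u + 12*v^2 - 3*v
  coeff of dv: 36*u^2*v + 24*u*v - 3*u + 4*v - 1
F^* omega = (-54*u^3 + 18*u^2*v + 36*u*v^2 + 6*u*v - 30*u + 12*v^2 - 3*v) du + (36*u^2*v + 24*u*v - 3*u + 4*v - 1) dv.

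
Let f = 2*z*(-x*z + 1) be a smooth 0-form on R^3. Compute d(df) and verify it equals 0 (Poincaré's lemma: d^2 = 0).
d(df) = 0

Step 1: df = sum_i (∂f/∂x_i) dx_i = (-2*z^2) dx + (0) dy + (-4*x*z + 2) dz.
Step 2: Apply d again. Using the 1-form formula, the coefficient of dx ∧ dy in d(df) is ∂^2 f/∂x ∂y - ∂^2 f/∂y ∂x = (0) - (0) = 0 (equality of mixed partials for smooth f).
Similarly for dx ∧ dz and dy ∧ dz — all coefficients vanish. So d(df) = 0.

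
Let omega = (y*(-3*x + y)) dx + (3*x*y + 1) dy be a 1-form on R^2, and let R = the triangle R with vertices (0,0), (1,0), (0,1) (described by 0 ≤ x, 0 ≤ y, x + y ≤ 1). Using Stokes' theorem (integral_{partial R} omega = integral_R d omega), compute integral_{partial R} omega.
integral_(partial R) omega = 2/3

Stokes: integral_partial_R omega = integral_R d omega with d omega = (∂Q/∂x - ∂P/∂y) dx ∧ dy.
  ∂Q/∂x = 3*y
  ∂P/∂y = -3*x + 2*y
  integrand = ∂Q/∂x - ∂P/∂y = 3*x + y.
Integrating over R: integral_0^1 integral_0^{1-x} (3*x + y) dy dx = 2/3.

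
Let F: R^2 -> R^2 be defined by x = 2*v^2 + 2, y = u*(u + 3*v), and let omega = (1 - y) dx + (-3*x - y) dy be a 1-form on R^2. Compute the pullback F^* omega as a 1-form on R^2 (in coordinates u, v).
F^* omega = (-2*u^3 - 9*u^2*v - 21*u*v^2 - 12*u - 18*v^3 - 18*v) du + (-3*u^3 - 13*u^2*v - 30*u*v^2 - 18*u + 4*v) dv

Using F^*(f dg) = (f ∘ F) d(g ∘ F), substitute each coordinate x_i by F_i(u, v) in f_i, and replace dx_i by d F_i = (∂F_i/∂u) du + (∂F_i/∂v) dv.
  For the x component: f_1(F) = -u^2 - 3*u*v + 1; d F_1 = (0) du + (4*v) dv
  For the y component: f_2(F) = -u^2 - 3*u*v - 6*v^2 - 6; d F_2 = (2*u + 3*v) du + (3*u) dv
Combining and collecting du, dv coefficients:
  coeff of du: -2*u^3 - 9*u^2*v - 21*u*v^2 - 12*u - 18*v^3 - 18*v
  coeff of dv: -3*u^3 - 13*u^2*v - 30*u*v^2 - 18*u + 4*v
F^* omega = (-2*u^3 - 9*u^2*v - 21*u*v^2 - 12*u - 18*v^3 - 18*v) du + (-3*u^3 - 13*u^2*v - 30*u*v^2 - 18*u + 4*v) dv.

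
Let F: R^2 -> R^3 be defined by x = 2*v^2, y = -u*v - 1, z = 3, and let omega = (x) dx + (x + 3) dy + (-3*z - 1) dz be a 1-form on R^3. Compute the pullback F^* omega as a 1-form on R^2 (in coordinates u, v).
F^* omega = (v*(-2*v^2 - 3)) du + (-2*u*v^2 - 3*u + 8*v^3) dv

Using F^*(f dg) = (f ∘ F) d(g ∘ F), substitute each coordinate x_i by F_i(u, v) in f_i, and replace dx_i by d F_i = (∂F_i/∂u) du + (∂F_i/∂v) dv.
  For the x component: f_1(F) = 2*v^2; d F_1 = (0) du + (4*v) dv
  For the y component: f_2(F) = 2*v^2 + 3; d F_2 = (-v) du + (-u) dv
  For the z component: f_3(F) = -10; d F_3 = (0) du + (0) dv
Combining and collecting du, dv coefficients:
  coeff of du: v*(-2*v^2 - 3)
  coeff of dv: -2*u*v^2 - 3*u + 8*v^3
F^* omega = (v*(-2*v^2 - 3)) du + (-2*u*v^2 - 3*u + 8*v^3) dv.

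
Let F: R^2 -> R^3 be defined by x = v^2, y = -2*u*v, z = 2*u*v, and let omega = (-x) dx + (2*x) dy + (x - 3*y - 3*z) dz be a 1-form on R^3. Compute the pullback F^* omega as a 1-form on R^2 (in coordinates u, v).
F^* omega = (-2*v^3) du + (2*v^2*(-u - v)) dv

Using F^*(f dg) = (f ∘ F) d(g ∘ F), substitute each coordinate x_i by F_i(u, v) in f_i, and replace dx_i by d F_i = (∂F_i/∂u) du + (∂F_i/∂v) dv.
  For the x component: f_1(F) = -v^2; d F_1 = (0) du + (2*v) dv
  For the y component: f_2(F) = 2*v^2; d F_2 = (-2*v) du + (-2*u) dv
  For the z component: f_3(F) = v^2; d F_3 = (2*v) du + (2*u) dv
Combining and collecting du, dv coefficients:
  coeff of du: -2*v^3
  coeff of dv: 2*v^2*(-u - v)
F^* omega = (-2*v^3) du + (2*v^2*(-u - v)) dv.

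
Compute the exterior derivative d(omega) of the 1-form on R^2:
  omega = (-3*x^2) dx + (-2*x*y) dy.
d(omega) = (-2*y) dx ∧ dy

For a 1-form omega = sum_i f_i dx_i, the exterior derivative is
  d(omega) = sum_{i < j} (∂f_j/∂x_i - ∂f_i/∂x_j) dx_i ∧ dx_j.
  coefficient of dx ∧ dy: ∂f_2/∂x - ∂f_1/∂y = ∂(-2*x*y)/∂x - ∂(-3*x^2)/∂y = -2*y
Assembling: d(omega) = (-2*y) dx ∧ dy.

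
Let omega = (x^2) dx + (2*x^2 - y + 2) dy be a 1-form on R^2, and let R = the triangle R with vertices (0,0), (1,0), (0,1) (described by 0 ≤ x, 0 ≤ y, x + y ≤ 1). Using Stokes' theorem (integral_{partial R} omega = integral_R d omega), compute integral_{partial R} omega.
integral_(partial R) omega = 2/3

Stokes: integral_partial_R omega = integral_R d omega with d omega = (∂Q/∂x - ∂P/∂y) dx ∧ dy.
  ∂Q/∂x = 4*x
  ∂P/∂y = 0
  integrand = ∂Q/∂x - ∂P/∂y = 4*x.
Integrating over R: integral_0^1 integral_0^{1-x} (4*x) dy dx = 2/3.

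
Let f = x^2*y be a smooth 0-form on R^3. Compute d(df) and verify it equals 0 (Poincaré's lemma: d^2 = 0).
d(df) = 0

Step 1: df = sum_i (∂f/∂x_i) dx_i = (2*x*y) dx + (x^2) dy + (0) dz.
Step 2: Apply d again. Using the 1-form formula, the coefficient of dx ∧ dy in d(df) is ∂^2 f/∂x ∂y - ∂^2 f/∂y ∂x = (2*x) - (2*x) = 0 (equality of mixed partials for smooth f).
Similarly for dx ∧ dz and dy ∧ dz — all coefficients vanish. So d(df) = 0.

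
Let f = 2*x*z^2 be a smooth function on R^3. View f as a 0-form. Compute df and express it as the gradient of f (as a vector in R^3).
df = (2*z^2) dx + (0) dy + (4*x*z) dz; grad f = (2*z^2, 0, 4*x*z)

For a 0-form f, d f = (∂f/∂x) dx + (∂f/∂y) dy + (∂f/∂z) dz. The components of the vector representation are exactly the entries of grad f in Cartesian coordinates:
  ∂f/∂x = 2*z^2
  ∂f/∂y = 0
  ∂f/∂z = 4*x*z.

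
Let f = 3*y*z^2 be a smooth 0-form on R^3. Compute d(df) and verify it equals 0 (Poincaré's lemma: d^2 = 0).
d(df) = 0

Step 1: df = sum_i (∂f/∂x_i) dx_i = (0) dx + (3*z^2) dy + (6*y*z) dz.
Step 2: Apply d again. Using the 1-form formula, the coefficient of dx ∧ dy in d(df) is ∂^2 f/∂x ∂y - ∂^2 f/∂y ∂x = (0) - (0) = 0 (equality of mixed partials for smooth f).
Similarly for dx ∧ dz and dy ∧ dz — all coefficients vanish. So d(df) = 0.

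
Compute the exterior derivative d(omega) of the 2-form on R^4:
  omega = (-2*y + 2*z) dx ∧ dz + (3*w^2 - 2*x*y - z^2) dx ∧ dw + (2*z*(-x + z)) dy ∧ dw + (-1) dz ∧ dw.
d(omega) = (2) dx ∧ dy ∧ dz + (2*x - 2*z) dx ∧ dy ∧ dw + (2*z) dx ∧ dz ∧ dw + (2*x - 4*z) dy ∧ dz ∧ dw

For a 2-form omega = sum_{i<j} g_{ij} dx_i ∧ dx_j, the exterior derivative is
  d(omega) = sum_{i<j} d(g_{ij}) ∧ dx_i ∧ dx_j = sum_{i<j, k} (∂g_{ij}/∂x_k) dx_k ∧ dx_i ∧ dx_j.
Expand each term, using dx_k ∧ dx_i ∧ dx_j = sgn(permutation) dx_{(a)} ∧ dx_{(b)} ∧ dx_{(c)} with (a < b < c) sorted:
  d(-2*y + 2*z) includes (∂/∂y)(-2*y + 2*z) dy = (-2) dy, which multiplied by dx ∧ dz gives (2) dx ∧ dy ∧ dz
  d(3*w^2 - 2*x*y - z^2) includes (∂/∂y)(3*w^2 - 2*x*y - z^2) dy = (-2*x) dy, which multiplied by dx ∧ dw gives (2*x) dx ∧ dy ∧ dw
  d(3*w^2 - 2*x*y - z^2) includes (∂/∂z)(3*w^2 - 2*x*y - z^2) dz = (-2*z) dz, which multiplied by dx ∧ dw gives (2*z) dx ∧ dz ∧ dw
  d(2*z*(-x + z)) includes (∂/∂x)(2*z*(-x + z)) dx = (-2*z) dx, which multiplied by dy ∧ dw gives (-2*z) dx ∧ dy ∧ dw
  d(2*z*(-x + z)) includes (∂/∂z)(2*z*(-x + z)) dz = (-2*x + 4*z) dz, which multiplied by dy ∧ dw gives (2*x - 4*z) dy ∧ dz ∧ dw
Collecting like 3-forms: d(omega) = (2) dx ∧ dy ∧ dz + (2*x - 2*z) dx ∧ dy ∧ dw + (2*z) dx ∧ dz ∧ dw + (2*x - 4*z) dy ∧ dz ∧ dw.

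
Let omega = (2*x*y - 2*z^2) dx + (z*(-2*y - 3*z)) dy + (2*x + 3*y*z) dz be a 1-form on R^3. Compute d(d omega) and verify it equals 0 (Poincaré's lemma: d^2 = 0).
d(d omega) = 0

Step 1: d omega = sum_{i<j} (∂f_j/∂x_i - ∂f_i/∂x_j) dx_i ∧ dx_j:
  coeff of dx ∧ dy: -2*x
  coeff of dx ∧ dz: 4*z + 2
  coeff of dy ∧ dz: 2*y + 9*z
Step 2: Apply d again to each 2-form coefficient. The only possible 3-form in R^3 is dx ∧ dy ∧ dz, with coefficient
  ∂(coeff of dy∧dz)/∂x - ∂(coeff of dx∧dz)/∂y + ∂(coeff of dx∧dy)/∂z
  = ∂/∂x (2*y + 9*z) - ∂/∂y (4*z + 2) + ∂/∂z (-2*x).
Each of these terms simplifies to sums of mixed partials that cancel in pairs. The result is 0 (by equality of mixed partials for smooth functions — Schwarz / Clairaut).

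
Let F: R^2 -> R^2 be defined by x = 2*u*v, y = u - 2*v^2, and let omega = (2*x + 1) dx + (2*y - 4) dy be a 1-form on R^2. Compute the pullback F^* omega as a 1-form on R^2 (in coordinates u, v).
F^* omega = (8*u*v^2 + 2*u - 4*v^2 + 2*v - 4) du + (8*u^2*v - 8*u*v + 2*u + 16*v^3 + 16*v) dv

Using F^*(f dg) = (f ∘ F) d(g ∘ F), substitute each coordinate x_i by F_i(u, v) in f_i, and replace dx_i by d F_i = (∂F_i/∂u) du + (∂F_i/∂v) dv.
  For the x component: f_1(F) = 4*u*v + 1; d F_1 = (2*v) du + (2*u) dv
  For the y component: f_2(F) = 2*u - 4*v^2 - 4; d F_2 = (1) du + (-4*v) dv
Combining and collecting du, dv coefficients:
  coeff of du: 8*u*v^2 + 2*u - 4*v^2 + 2*v - 4
  coeff of dv: 8*u^2*v - 8*u*v + 2*u + 16*v^3 + 16*v
F^* omega = (8*u*v^2 + 2*u - 4*v^2 + 2*v - 4) du + (8*u^2*v - 8*u*v + 2*u + 16*v^3 + 16*v) dv.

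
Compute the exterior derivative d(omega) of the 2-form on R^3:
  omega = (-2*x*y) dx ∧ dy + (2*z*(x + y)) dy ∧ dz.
d(omega) = (2*z) dx ∧ dy ∧ dz

For a 2-form omega = sum_{i<j} g_{ij} dx_i ∧ dx_j, the exterior derivative is
  d(omega) = sum_{i<j} d(g_{ij}) ∧ dx_i ∧ dx_j = sum_{i<j, k} (∂g_{ij}/∂x_k) dx_k ∧ dx_i ∧ dx_j.
Expand each term, using dx_k ∧ dx_i ∧ dx_j = sgn(permutation) dx_{(a)} ∧ dx_{(b)} ∧ dx_{(c)} with (a < b < c) sorted:
  d(2*z*(x + y)) includes (∂/∂x)(2*z*(x + y)) dx = (2*z) dx, which multiplied by dy ∧ dz gives (2*z) dx ∧ dy ∧ dz
Collecting like 3-forms: d(omega) = (2*z) dx ∧ dy ∧ dz.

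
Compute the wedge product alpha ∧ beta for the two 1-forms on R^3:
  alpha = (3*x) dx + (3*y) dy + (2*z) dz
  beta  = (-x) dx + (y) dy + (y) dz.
alpha ∧ beta = (6*x*y) dx ∧ dy + (x*(3*y + 2*z)) dx ∧ dz + (y*(3*y - 2*z)) dy ∧ dz

Distribute the wedge, using dx_i ∧ dx_j = -dx_j ∧ dx_i and dx_i ∧ dx_i = 0. For each pair (i, j) with i < j, the coefficient of dx_i ∧ dx_j in alpha ∧ beta is (alpha_i * beta_j - alpha_j * beta_i). Collecting: alpha ∧ beta = (6*x*y) dx ∧ dy + (x*(3*y + 2*z)) dx ∧ dz + (y*(3*y - 2*z)) dy ∧ dz.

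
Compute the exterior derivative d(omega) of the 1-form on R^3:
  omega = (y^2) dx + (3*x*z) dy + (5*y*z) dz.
d(omega) = (-2*y + 3*z) dx ∧ dy + (-3*x + 5*z) dy ∧ dz

For a 1-form omega = sum_i f_i dx_i, the exterior derivative is
  d(omega) = sum_{i < j} (∂f_j/∂x_i - ∂f_i/∂x_j) dx_i ∧ dx_j.
  coefficient of dx ∧ dy: ∂f_2/∂x - ∂f_1/∂y = ∂(3*x*z)/∂x - ∂(y^2)/∂y = -2*y + 3*z
  coefficient of dy ∧ dz: ∂f_3/∂y - ∂f_2/∂z = ∂(5*y*z)/∂y - ∂(3*x*z)/∂z = -3*x + 5*z
Assembling: d(omega) = (-2*y + 3*z) dx ∧ dy + (-3*x + 5*z) dy ∧ dz.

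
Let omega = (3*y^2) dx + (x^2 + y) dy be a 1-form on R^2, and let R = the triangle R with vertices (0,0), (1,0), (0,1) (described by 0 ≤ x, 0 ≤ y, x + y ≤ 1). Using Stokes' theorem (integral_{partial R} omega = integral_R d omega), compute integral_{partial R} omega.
integral_(partial R) omega = -2/3

Stokes: integral_partial_R omega = integral_R d omega with d omega = (∂Q/∂x - ∂P/∂y) dx ∧ dy.
  ∂Q/∂x = 2*x
  ∂P/∂y = 6*y
  integrand = ∂Q/∂x - ∂P/∂y = 2*x - 6*y.
Integrating over R: integral_0^1 integral_0^{1-x} (2*x - 6*y) dy dx = -2/3.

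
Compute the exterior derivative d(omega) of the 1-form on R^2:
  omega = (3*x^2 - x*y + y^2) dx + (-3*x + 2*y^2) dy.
d(omega) = (x - 2*y - 3) dx ∧ dy

For a 1-form omega = sum_i f_i dx_i, the exterior derivative is
  d(omega) = sum_{i < j} (∂f_j/∂x_i - ∂f_i/∂x_j) dx_i ∧ dx_j.
  coefficient of dx ∧ dy: ∂f_2/∂x - ∂f_1/∂y = ∂(-3*x + 2*y^2)/∂x - ∂(3*x^2 - x*y + y^2)/∂y = x - 2*y - 3
Assembling: d(omega) = (x - 2*y - 3) dx ∧ dy.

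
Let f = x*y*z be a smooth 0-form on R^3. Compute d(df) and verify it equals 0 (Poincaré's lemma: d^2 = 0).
d(df) = 0

Step 1: df = sum_i (∂f/∂x_i) dx_i = (y*z) dx + (x*z) dy + (x*y) dz.
Step 2: Apply d again. Using the 1-form formula, the coefficient of dx ∧ dy in d(df) is ∂^2 f/∂x ∂y - ∂^2 f/∂y ∂x = (z) - (z) = 0 (equality of mixed partials for smooth f).
Similarly for dx ∧ dz and dy ∧ dz — all coefficients vanish. So d(df) = 0.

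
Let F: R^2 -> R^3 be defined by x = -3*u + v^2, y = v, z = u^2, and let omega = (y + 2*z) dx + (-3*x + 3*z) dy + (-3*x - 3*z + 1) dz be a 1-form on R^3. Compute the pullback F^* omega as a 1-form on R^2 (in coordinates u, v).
F^* omega = (-6*u^3 + 12*u^2 - 6*u*v^2 + 2*u - 3*v) du + (4*u^2*v + 3*u^2 + 9*u - v^2) dv

Using F^*(f dg) = (f ∘ F) d(g ∘ F), substitute each coordinate x_i by F_i(u, v) in f_i, and replace dx_i by d F_i = (∂F_i/∂u) du + (∂F_i/∂v) dv.
  For the x component: f_1(F) = 2*u^2 + v; d F_1 = (-3) du + (2*v) dv
  For the y component: f_2(F) = 3*u^2 + 9*u - 3*v^2; d F_2 = (0) du + (1) dv
  For the z component: f_3(F) = -3*u^2 + 9*u - 3*v^2 + 1; d F_3 = (2*u) du + (0) dv
Combining and collecting du, dv coefficients:
  coeff of du: -6*u^3 + 12*u^2 - 6*u*v^2 + 2*u - 3*v
  coeff of dv: 4*u^2*v + 3*u^2 + 9*u - v^2
F^* omega = (-6*u^3 + 12*u^2 - 6*u*v^2 + 2*u - 3*v) du + (4*u^2*v + 3*u^2 + 9*u - v^2) dv.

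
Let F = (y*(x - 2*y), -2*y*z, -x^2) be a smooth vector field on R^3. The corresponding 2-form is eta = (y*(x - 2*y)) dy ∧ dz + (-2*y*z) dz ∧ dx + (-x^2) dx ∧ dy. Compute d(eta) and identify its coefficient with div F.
d(eta) = (y - 2*z) dx ∧ dy ∧ dz; div F = y - 2*z

For a 2-form in R^3 of the form above, applying d gives a 3-form with coefficient ∂P/∂x + ∂Q/∂y + ∂R/∂z:
  ∂P/∂x = y
  ∂Q/∂y = -2*z
  ∂R/∂z = 0
Sum = y - 2*z, which is exactly div F.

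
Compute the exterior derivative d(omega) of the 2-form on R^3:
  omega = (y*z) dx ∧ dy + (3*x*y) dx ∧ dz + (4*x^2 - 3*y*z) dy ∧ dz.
d(omega) = (5*x + y) dx ∧ dy ∧ dz

For a 2-form omega = sum_{i<j} g_{ij} dx_i ∧ dx_j, the exterior derivative is
  d(omega) = sum_{i<j} d(g_{ij}) ∧ dx_i ∧ dx_j = sum_{i<j, k} (∂g_{ij}/∂x_k) dx_k ∧ dx_i ∧ dx_j.
Expand each term, using dx_k ∧ dx_i ∧ dx_j = sgn(permutation) dx_{(a)} ∧ dx_{(b)} ∧ dx_{(c)} with (a < b < c) sorted:
  d(y*z) includes (∂/∂z)(y*z) dz = (y) dz, which multiplied by dx ∧ dy gives (y) dx ∧ dy ∧ dz
  d(3*x*y) includes (∂/∂y)(3*x*y) dy = (3*x) dy, which multiplied by dx ∧ dz gives (-3*x) dx ∧ dy ∧ dz
  d(4*x^2 - 3*y*z) includes (∂/∂x)(4*x^2 - 3*y*z) dx = (8*x) dx, which multiplied by dy ∧ dz gives (8*x) dx ∧ dy ∧ dz
Collecting like 3-forms: d(omega) = (5*x + y) dx ∧ dy ∧ dz.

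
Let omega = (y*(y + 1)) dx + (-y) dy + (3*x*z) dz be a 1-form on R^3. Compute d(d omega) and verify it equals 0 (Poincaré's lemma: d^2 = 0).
d(d omega) = 0

Step 1: d omega = sum_{i<j} (∂f_j/∂x_i - ∂f_i/∂x_j) dx_i ∧ dx_j:
  coeff of dx ∧ dy: -2*y - 1
  coeff of dx ∧ dz: 3*z
  coeff of dy ∧ dz: 0
Step 2: Apply d again to each 2-form coefficient. The only possible 3-form in R^3 is dx ∧ dy ∧ dz, with coefficient
  ∂(coeff of dy∧dz)/∂x - ∂(coeff of dx∧dz)/∂y + ∂(coeff of dx∧dy)/∂z
  = ∂/∂x (0) - ∂/∂y (3*z) + ∂/∂z (-2*y - 1).
Each of these terms simplifies to sums of mixed partials that cancel in pairs. The result is 0 (by equality of mixed partials for smooth functions — Schwarz / Clairaut).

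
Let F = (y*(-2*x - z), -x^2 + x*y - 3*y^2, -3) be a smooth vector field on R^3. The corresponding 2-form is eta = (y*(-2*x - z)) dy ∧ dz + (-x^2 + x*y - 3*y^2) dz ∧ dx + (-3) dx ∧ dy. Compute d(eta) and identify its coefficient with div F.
d(eta) = (x - 8*y) dx ∧ dy ∧ dz; div F = x - 8*y

For a 2-form in R^3 of the form above, applying d gives a 3-form with coefficient ∂P/∂x + ∂Q/∂y + ∂R/∂z:
  ∂P/∂x = -2*y
  ∂Q/∂y = x - 6*y
  ∂R/∂z = 0
Sum = x - 8*y, which is exactly div F.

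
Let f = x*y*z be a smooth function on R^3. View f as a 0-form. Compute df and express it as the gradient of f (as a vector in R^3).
df = (y*z) dx + (x*z) dy + (x*y) dz; grad f = (y*z, x*z, x*y)

For a 0-form f, d f = (∂f/∂x) dx + (∂f/∂y) dy + (∂f/∂z) dz. The components of the vector representation are exactly the entries of grad f in Cartesian coordinates:
  ∂f/∂x = y*z
  ∂f/∂y = x*z
  ∂f/∂z = x*y.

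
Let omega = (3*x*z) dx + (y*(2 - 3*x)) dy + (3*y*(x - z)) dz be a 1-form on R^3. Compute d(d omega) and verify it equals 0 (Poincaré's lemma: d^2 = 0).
d(d omega) = 0

Step 1: d omega = sum_{i<j} (∂f_j/∂x_i - ∂f_i/∂x_j) dx_i ∧ dx_j:
  coeff of dx ∧ dy: -3*y
  coeff of dx ∧ dz: -3*x + 3*y
  coeff of dy ∧ dz: 3*x - 3*z
Step 2: Apply d again to each 2-form coefficient. The only possible 3-form in R^3 is dx ∧ dy ∧ dz, with coefficient
  ∂(coeff of dy∧dz)/∂x - ∂(coeff of dx∧dz)/∂y + ∂(coeff of dx∧dy)/∂z
  = ∂/∂x (3*x - 3*z) - ∂/∂y (-3*x + 3*y) + ∂/∂z (-3*y).
Each of these terms simplifies to sums of mixed partials that cancel in pairs. The result is 0 (by equality of mixed partials for smooth functions — Schwarz / Clairaut).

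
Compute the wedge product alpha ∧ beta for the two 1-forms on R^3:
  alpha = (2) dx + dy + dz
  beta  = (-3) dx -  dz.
alpha ∧ beta = (1) dx ∧ dz + (3) dx ∧ dy + (-1) dy ∧ dz

Distribute the wedge, using dx_i ∧ dx_j = -dx_j ∧ dx_i and dx_i ∧ dx_i = 0. For each pair (i, j) with i < j, the coefficient of dx_i ∧ dx_j in alpha ∧ beta is (alpha_i * beta_j - alpha_j * beta_i). Collecting: alpha ∧ beta = (1) dx ∧ dz + (3) dx ∧ dy + (-1) dy ∧ dz.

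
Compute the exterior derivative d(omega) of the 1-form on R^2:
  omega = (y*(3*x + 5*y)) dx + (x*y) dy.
d(omega) = (-3*x - 9*y) dx ∧ dy

For a 1-form omega = sum_i f_i dx_i, the exterior derivative is
  d(omega) = sum_{i < j} (∂f_j/∂x_i - ∂f_i/∂x_j) dx_i ∧ dx_j.
  coefficient of dx ∧ dy: ∂f_2/∂x - ∂f_1/∂y = ∂(x*y)/∂x - ∂(y*(3*x + 5*y))/∂y = -3*x - 9*y
Assembling: d(omega) = (-3*x - 9*y) dx ∧ dy.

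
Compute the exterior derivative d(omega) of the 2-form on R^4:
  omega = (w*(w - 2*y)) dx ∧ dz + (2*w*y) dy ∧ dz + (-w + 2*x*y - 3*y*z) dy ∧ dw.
d(omega) = (2*w) dx ∧ dy ∧ dz + (2*w - 2*y) dx ∧ dz ∧ dw + (5*y) dy ∧ dz ∧ dw + (2*y) dx ∧ dy ∧ dw

For a 2-form omega = sum_{i<j} g_{ij} dx_i ∧ dx_j, the exterior derivative is
  d(omega) = sum_{i<j} d(g_{ij}) ∧ dx_i ∧ dx_j = sum_{i<j, k} (∂g_{ij}/∂x_k) dx_k ∧ dx_i ∧ dx_j.
Expand each term, using dx_k ∧ dx_i ∧ dx_j = sgn(permutation) dx_{(a)} ∧ dx_{(b)} ∧ dx_{(c)} with (a < b < c) sorted:
  d(w*(w - 2*y)) includes (∂/∂y)(w*(w - 2*y)) dy = (-2*w) dy, which multiplied by dx ∧ dz gives (2*w) dx ∧ dy ∧ dz
  d(w*(w - 2*y)) includes (∂/∂w)(w*(w - 2*y)) dw = (2*w - 2*y) dw, which multiplied by dx ∧ dz gives (2*w - 2*y) dx ∧ dz ∧ dw
  d(2*w*y) includes (∂/∂w)(2*w*y) dw = (2*y) dw, which multiplied by dy ∧ dz gives (2*y) dy ∧ dz ∧ dw
  d(-w + 2*x*y - 3*y*z) includes (∂/∂x)(-w + 2*x*y - 3*y*z) dx = (2*y) dx, which multiplied by dy ∧ dw gives (2*y) dx ∧ dy ∧ dw
  d(-w + 2*x*y - 3*y*z) includes (∂/∂z)(-w + 2*x*y - 3*y*z) dz = (-3*y) dz, which multiplied by dy ∧ dw gives (3*y) dy ∧ dz ∧ dw
Collecting like 3-forms: d(omega) = (2*w) dx ∧ dy ∧ dz + (2*w - 2*y) dx ∧ dz ∧ dw + (5*y) dy ∧ dz ∧ dw + (2*y) dx ∧ dy ∧ dw.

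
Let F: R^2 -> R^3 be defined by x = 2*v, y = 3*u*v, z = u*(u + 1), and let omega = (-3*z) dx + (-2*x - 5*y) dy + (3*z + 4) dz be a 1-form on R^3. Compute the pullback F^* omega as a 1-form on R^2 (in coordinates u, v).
F^* omega = (6*u^3 + 9*u^2 - 45*u*v^2 + 11*u - 12*v^2 + 4) du + (3*u*(-15*u*v - 2*u - 4*v - 2)) dv

Using F^*(f dg) = (f ∘ F) d(g ∘ F), substitute each coordinate x_i by F_i(u, v) in f_i, and replace dx_i by d F_i = (∂F_i/∂u) du + (∂F_i/∂v) dv.
  For the x component: f_1(F) = 3*u*(-u - 1); d F_1 = (0) du + (2) dv
  For the y component: f_2(F) = v*(-15*u - 4); d F_2 = (3*v) du + (3*u) dv
  For the z component: f_3(F) = 3*u^2 + 3*u + 4; d F_3 = (2*u + 1) du + (0) dv
Combining and collecting du, dv coefficients:
  coeff of du: 6*u^3 + 9*u^2 - 45*u*v^2 + 11*u - 12*v^2 + 4
  coeff of dv: 3*u*(-15*u*v - 2*u - 4*v - 2)
F^* omega = (6*u^3 + 9*u^2 - 45*u*v^2 + 11*u - 12*v^2 + 4) du + (3*u*(-15*u*v - 2*u - 4*v - 2)) dv.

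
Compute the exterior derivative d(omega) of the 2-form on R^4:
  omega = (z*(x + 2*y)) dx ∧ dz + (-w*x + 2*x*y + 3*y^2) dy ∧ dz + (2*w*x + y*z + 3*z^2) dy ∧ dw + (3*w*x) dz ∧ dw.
d(omega) = (-w + 2*y - 2*z) dx ∧ dy ∧ dz + (-x - y - 6*z) dy ∧ dz ∧ dw + (2*w) dx ∧ dy ∧ dw + (3*w) dx ∧ dz ∧ dw

For a 2-form omega = sum_{i<j} g_{ij} dx_i ∧ dx_j, the exterior derivative is
  d(omega) = sum_{i<j} d(g_{ij}) ∧ dx_i ∧ dx_j = sum_{i<j, k} (∂g_{ij}/∂x_k) dx_k ∧ dx_i ∧ dx_j.
Expand each term, using dx_k ∧ dx_i ∧ dx_j = sgn(permutation) dx_{(a)} ∧ dx_{(b)} ∧ dx_{(c)} with (a < b < c) sorted:
  d(z*(x + 2*y)) includes (∂/∂y)(z*(x + 2*y)) dy = (2*z) dy, which multiplied by dx ∧ dz gives (-2*z) dx ∧ dy ∧ dz
  d(-w*x + 2*x*y + 3*y^2) includes (∂/∂x)(-w*x + 2*x*y + 3*y^2) dx = (-w + 2*y) dx, which multiplied by dy ∧ dz gives (-w + 2*y) dx ∧ dy ∧ dz
  d(-w*x + 2*x*y + 3*y^2) includes (∂/∂w)(-w*x + 2*x*y + 3*y^2) dw = (-x) dw, which multiplied by dy ∧ dz gives (-x) dy ∧ dz ∧ dw
  d(2*w*x + y*z + 3*z^2) includes (∂/∂x)(2*w*x + y*z + 3*z^2) dx = (2*w) dx, which multiplied by dy ∧ dw gives (2*w) dx ∧ dy ∧ dw
  d(2*w*x + y*z + 3*z^2) includes (∂/∂z)(2*w*x + y*z + 3*z^2) dz = (y + 6*z) dz, which multiplied by dy ∧ dw gives (-y - 6*z) dy ∧ dz ∧ dw
  d(3*w*x) includes (∂/∂x)(3*w*x) dx = (3*w) dx, which multiplied by dz ∧ dw gives (3*w) dx ∧ dz ∧ dw
Collecting like 3-forms: d(omega) = (-w + 2*y - 2*z) dx ∧ dy ∧ dz + (-x - y - 6*z) dy ∧ dz ∧ dw + (2*w) dx ∧ dy ∧ dw + (3*w) dx ∧ dz ∧ dw.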